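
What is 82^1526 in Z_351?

Using repeated squaring:
1526 in binary is 10111110110, i.e. 1526 = 1024 + 256 + 128 + 64 + 32 + 16 + 4 + 2.
82^1 ≡ 82 (mod 351)
82^2 ≡ 82^2 = 6724 ≡ 55 (mod 351)
82^4 ≡ 55^2 = 3025 ≡ 217 (mod 351)
82^8 ≡ 217^2 = 47089 ≡ 55 (mod 351)
82^16 ≡ 55^2 = 3025 ≡ 217 (mod 351)
82^32 ≡ 217^2 = 47089 ≡ 55 (mod 351)
82^64 ≡ 55^2 = 3025 ≡ 217 (mod 351)
82^128 ≡ 217^2 = 47089 ≡ 55 (mod 351)
82^256 ≡ 55^2 = 3025 ≡ 217 (mod 351)
82^512 ≡ 217^2 = 47089 ≡ 55 (mod 351)
82^1024 ≡ 55^2 = 3025 ≡ 217 (mod 351)
82^1526 = 82^1024 · 82^256 · 82^128 · 82^64 · 82^32 · 82^16 · 82^4 · 82^2 ≡ 217 · 217 · 55 · 217 · 55 · 217 · 217 · 55 (mod 351).
Accumulate the product:
217 · 217 = 47089 ≡ 55
55 · 55 = 3025 ≡ 217
217 · 217 = 47089 ≡ 55
55 · 55 = 3025 ≡ 217
217 · 217 = 47089 ≡ 55
55 · 217 = 11935 ≡ 1
1 · 55 = 55

55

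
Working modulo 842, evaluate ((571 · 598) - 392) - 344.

554

571 · 598 = 341458 ≡ 448 (mod 842)
448 - 392 = 56
56 - 344 = -288 ≡ 554 (mod 842)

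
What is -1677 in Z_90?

33

-1677 = -19*90 + 33, so -1677 ≡ 33 (mod 90).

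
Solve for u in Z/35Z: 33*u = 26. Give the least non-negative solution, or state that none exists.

gcd(33, 35) = 1, so a unique solution mod 35 exists.
33⁻¹ ≡ 17 (mod 35).
u ≡ 17*26 ≡ 22 (mod 35).

22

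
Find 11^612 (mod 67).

612 in binary is 1001100100, i.e. 612 = 512 + 64 + 32 + 4.
11^1 ≡ 11 (mod 67)
11^2 ≡ 11^2 = 121 ≡ 54 (mod 67)
11^4 ≡ 54^2 = 2916 ≡ 35 (mod 67)
11^8 ≡ 35^2 = 1225 ≡ 19 (mod 67)
11^16 ≡ 19^2 = 361 ≡ 26 (mod 67)
11^32 ≡ 26^2 = 676 ≡ 6 (mod 67)
11^64 ≡ 6^2 = 36 (mod 67)
11^128 ≡ 36^2 = 1296 ≡ 23 (mod 67)
11^256 ≡ 23^2 = 529 ≡ 60 (mod 67)
11^512 ≡ 60^2 = 3600 ≡ 49 (mod 67)
11^612 = 11^512 × 11^64 × 11^32 × 11^4 ≡ 49 × 36 × 6 × 35 (mod 67).
Accumulate the product:
49 × 36 = 1764 ≡ 22
22 × 6 = 132 ≡ 65
65 × 35 = 2275 ≡ 64

64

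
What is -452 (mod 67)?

-452 = -7·67 + 17, so -452 ≡ 17 (mod 67).

17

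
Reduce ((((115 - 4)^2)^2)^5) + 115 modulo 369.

115 - 4 = 111
(111)^2 ≡ 144 (mod 369)
(144)^2 ≡ 72 (mod 369)
(72)^5 ≡ 81 (mod 369)
81 + 115 = 196

196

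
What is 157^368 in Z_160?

Compute successive squares:
368 in binary is 101110000, i.e. 368 = 256 + 64 + 32 + 16.
157^1 ≡ 157 (mod 160)
157^2 ≡ 157^2 = 24649 ≡ 9 (mod 160)
157^4 ≡ 9^2 = 81 (mod 160)
157^8 ≡ 81^2 = 6561 ≡ 1 (mod 160)
157^16 ≡ 1^2 = 1 (mod 160)
157^32 ≡ 1^2 = 1 (mod 160)
157^64 ≡ 1^2 = 1 (mod 160)
157^128 ≡ 1^2 = 1 (mod 160)
157^256 ≡ 1^2 = 1 (mod 160)
157^368 = 157^256 * 157^64 * 157^32 * 157^16 ≡ 1 * 1 * 1 * 1 (mod 160).
Accumulate the product:
1 * 1 = 1
1 * 1 = 1
1 * 1 = 1

1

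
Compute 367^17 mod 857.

Using repeated squaring:
17 in binary is 10001, i.e. 17 = 16 + 1.
367^1 ≡ 367 (mod 857)
367^2 ≡ 367^2 = 134689 ≡ 140 (mod 857)
367^4 ≡ 140^2 = 19600 ≡ 746 (mod 857)
367^8 ≡ 746^2 = 556516 ≡ 323 (mod 857)
367^16 ≡ 323^2 = 104329 ≡ 632 (mod 857)
367^17 = 367^16 · 367^1 ≡ 632 · 367 (mod 857).
632 · 367 = 231944 ≡ 554 (mod 857).

554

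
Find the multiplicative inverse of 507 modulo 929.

By the extended Euclidean algorithm:
929 = 1×507 + 422
507 = 1×422 + 85
422 = 4×85 + 82
85 = 1×82 + 3
82 = 27×3 + 1
3 = 3×1 + 0
gcd(507, 929) = 1, so the inverse exists.
Back-substitute for 1:
1 = 1×82 − 27×3
  = −27×85 + 28×82
  = 28×422 − 139×85
  = −139×507 + 167×422
  = 167×929 − 306×507
So 507⁻¹ ≡ −306 ≡ 623 (mod 929).

623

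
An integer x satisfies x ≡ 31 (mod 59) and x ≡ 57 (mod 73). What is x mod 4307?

1152

59⁻¹ mod 73: 59×26 ≡ 1 (mod 73), so 59⁻¹ ≡ 26.
x = 31 + 59×((57 − 31)×26 mod 73) = 31 + 59×19 = 1152.
Check: 1152 mod 59 = 31, 1152 mod 73 = 57. ✓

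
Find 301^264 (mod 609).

By square-and-multiply:
264 in binary is 100001000, i.e. 264 = 256 + 8.
301^1 ≡ 301 (mod 609)
301^2 ≡ 301^2 = 90601 ≡ 469 (mod 609)
301^4 ≡ 469^2 = 219961 ≡ 112 (mod 609)
301^8 ≡ 112^2 = 12544 ≡ 364 (mod 609)
301^16 ≡ 364^2 = 132496 ≡ 343 (mod 609)
301^32 ≡ 343^2 = 117649 ≡ 112 (mod 609)
301^64 ≡ 112^2 = 12544 ≡ 364 (mod 609)
301^128 ≡ 364^2 = 132496 ≡ 343 (mod 609)
301^256 ≡ 343^2 = 117649 ≡ 112 (mod 609)
301^264 = 301^256 · 301^8 ≡ 112 · 364 (mod 609).
112 · 364 = 40768 ≡ 574 (mod 609).

574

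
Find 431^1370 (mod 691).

431^1 ≡ 431 (mod 691)
431^2 ≡ 431^2 = 185761 ≡ 573 (mod 691)
431^4 ≡ 573^2 = 328329 ≡ 104 (mod 691)
431^8 ≡ 104^2 = 10816 ≡ 451 (mod 691)
431^16 ≡ 451^2 = 203401 ≡ 247 (mod 691)
431^32 ≡ 247^2 = 61009 ≡ 201 (mod 691)
431^64 ≡ 201^2 = 40401 ≡ 323 (mod 691)
431^128 ≡ 323^2 = 104329 ≡ 679 (mod 691)
431^256 ≡ 679^2 = 461041 ≡ 144 (mod 691)
431^512 ≡ 144^2 = 20736 ≡ 6 (mod 691)
431^1024 ≡ 6^2 = 36 (mod 691)
431^1370 = 431^1024 * 431^256 * 431^64 * 431^16 * 431^8 * 431^2 ≡ 36 * 144 * 323 * 247 * 451 * 573 (mod 691).
Accumulate the product:
36 * 144 = 5184 ≡ 347
347 * 323 = 112081 ≡ 139
139 * 247 = 34333 ≡ 474
474 * 451 = 213774 ≡ 255
255 * 573 = 146115 ≡ 314

314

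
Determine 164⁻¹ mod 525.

509

525 = 3*164 + 33
164 = 4*33 + 32
33 = 1*32 + 1
32 = 32*1 + 0
gcd(164, 525) = 1, so the inverse exists.
Back-substitute for 1:
1 = 1*33 − 1*32
  = −1*164 + 5*33
  = 5*525 − 16*164
So 164⁻¹ ≡ −16 ≡ 509 (mod 525).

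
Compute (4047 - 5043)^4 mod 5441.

4047 - 5043 = -996 ≡ 4445 (mod 5441)
(4445)^4 ≡ 2351 (mod 5441)

2351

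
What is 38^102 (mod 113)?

Using repeated squaring:
38^1 ≡ 38 (mod 113)
38^2 ≡ 38^2 = 1444 ≡ 88 (mod 113)
38^4 ≡ 88^2 = 7744 ≡ 60 (mod 113)
38^8 ≡ 60^2 = 3600 ≡ 97 (mod 113)
38^16 ≡ 97^2 = 9409 ≡ 30 (mod 113)
38^32 ≡ 30^2 = 900 ≡ 109 (mod 113)
38^64 ≡ 109^2 = 11881 ≡ 16 (mod 113)
38^102 = 38^64 * 38^32 * 38^4 * 38^2 ≡ 16 * 109 * 60 * 88 (mod 113).
Accumulate the product:
16 * 109 = 1744 ≡ 49
49 * 60 = 2940 ≡ 2
2 * 88 = 176 ≡ 63

63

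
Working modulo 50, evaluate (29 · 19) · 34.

34

29 · 19 = 551 ≡ 1 (mod 50)
1 · 34 = 34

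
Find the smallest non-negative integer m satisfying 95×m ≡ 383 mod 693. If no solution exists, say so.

325

gcd(95, 693) = 1, so a unique solution mod 693 exists.
95⁻¹ ≡ 569 (mod 693).
m ≡ 569×383 ≡ 325 (mod 693).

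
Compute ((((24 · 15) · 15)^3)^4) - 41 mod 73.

24 · 15 = 360 ≡ 68 (mod 73)
68 · 15 = 1020 ≡ 71 (mod 73)
(71)^3 ≡ 65 (mod 73)
(65)^4 ≡ 8 (mod 73)
8 - 41 = -33 ≡ 40 (mod 73)

40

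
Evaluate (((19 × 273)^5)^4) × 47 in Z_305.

19 × 273 = 5187 ≡ 2 (mod 305)
(2)^5 ≡ 32 (mod 305)
(32)^4 ≡ 291 (mod 305)
291 × 47 = 13677 ≡ 257 (mod 305)

257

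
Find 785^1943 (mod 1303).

1203

1943 in binary is 11110010111, i.e. 1943 = 1024 + 512 + 256 + 128 + 16 + 4 + 2 + 1.
785^1 ≡ 785 (mod 1303)
785^2 ≡ 785^2 = 616225 ≡ 1209 (mod 1303)
785^4 ≡ 1209^2 = 1461681 ≡ 1018 (mod 1303)
785^8 ≡ 1018^2 = 1036324 ≡ 439 (mod 1303)
785^16 ≡ 439^2 = 192721 ≡ 1180 (mod 1303)
785^32 ≡ 1180^2 = 1392400 ≡ 796 (mod 1303)
785^64 ≡ 796^2 = 633616 ≡ 358 (mod 1303)
785^128 ≡ 358^2 = 128164 ≡ 470 (mod 1303)
785^256 ≡ 470^2 = 220900 ≡ 693 (mod 1303)
785^512 ≡ 693^2 = 480249 ≡ 745 (mod 1303)
785^1024 ≡ 745^2 = 555025 ≡ 1250 (mod 1303)
785^1943 = 785^1024 × 785^512 × 785^256 × 785^128 × 785^16 × 785^4 × 785^2 × 785^1 ≡ 1250 × 745 × 693 × 470 × 1180 × 1018 × 1209 × 785 (mod 1303).
Accumulate the product:
1250 × 745 = 931250 ≡ 908
908 × 693 = 629244 ≡ 1198
1198 × 470 = 563060 ≡ 164
164 × 1180 = 193520 ≡ 676
676 × 1018 = 688168 ≡ 184
184 × 1209 = 222456 ≡ 946
946 × 785 = 742610 ≡ 1203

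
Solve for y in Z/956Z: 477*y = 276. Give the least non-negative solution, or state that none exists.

gcd(477, 956) = 1, so a unique solution mod 956 exists.
477⁻¹ ≡ 477 (mod 956).
y ≡ 477*276 ≡ 680 (mod 956).

680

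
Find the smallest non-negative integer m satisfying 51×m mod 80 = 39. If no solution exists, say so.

gcd(51, 80) = 1, so a unique solution mod 80 exists.
51⁻¹ ≡ 11 (mod 80).
m ≡ 11×39 ≡ 29 (mod 80).

29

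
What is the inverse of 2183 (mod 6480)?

5447

6480 = 2*2183 + 2114
2183 = 1*2114 + 69
2114 = 30*69 + 44
69 = 1*44 + 25
44 = 1*25 + 19
25 = 1*19 + 6
19 = 3*6 + 1
6 = 6*1 + 0
gcd(2183, 6480) = 1, so the inverse exists.
Back-substitute for 1:
1 = 1*19 − 3*6
  = −3*25 + 4*19
  = 4*44 − 7*25
  = −7*69 + 11*44
  = 11*2114 − 337*69
  = −337*2183 + 348*2114
  = 348*6480 − 1033*2183
So 2183⁻¹ ≡ −1033 ≡ 5447 (mod 6480).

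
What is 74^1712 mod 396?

Using repeated squaring:
1712 in binary is 11010110000, i.e. 1712 = 1024 + 512 + 128 + 32 + 16.
74^1 ≡ 74 (mod 396)
74^2 ≡ 74^2 = 5476 ≡ 328 (mod 396)
74^4 ≡ 328^2 = 107584 ≡ 268 (mod 396)
74^8 ≡ 268^2 = 71824 ≡ 148 (mod 396)
74^16 ≡ 148^2 = 21904 ≡ 124 (mod 396)
74^32 ≡ 124^2 = 15376 ≡ 328 (mod 396)
74^64 ≡ 328^2 = 107584 ≡ 268 (mod 396)
74^128 ≡ 268^2 = 71824 ≡ 148 (mod 396)
74^256 ≡ 148^2 = 21904 ≡ 124 (mod 396)
74^512 ≡ 124^2 = 15376 ≡ 328 (mod 396)
74^1024 ≡ 328^2 = 107584 ≡ 268 (mod 396)
74^1712 = 74^1024 × 74^512 × 74^128 × 74^32 × 74^16 ≡ 268 × 328 × 148 × 328 × 124 (mod 396).
Accumulate the product:
268 × 328 = 87904 ≡ 388
388 × 148 = 57424 ≡ 4
4 × 328 = 1312 ≡ 124
124 × 124 = 15376 ≡ 328

328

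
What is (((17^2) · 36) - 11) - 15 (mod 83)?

3

(17)^2 ≡ 40 (mod 83)
40 · 36 = 1440 ≡ 29 (mod 83)
29 - 11 = 18
18 - 15 = 3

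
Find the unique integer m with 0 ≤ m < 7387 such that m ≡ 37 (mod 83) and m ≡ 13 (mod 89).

369

83⁻¹ mod 89: 83·74 ≡ 1 (mod 89), so 83⁻¹ ≡ 74.
m = 37 + 83·((13 − 37)·74 mod 89) = 37 + 83·4 = 369.
Check: 369 mod 83 = 37, 369 mod 89 = 13. ✓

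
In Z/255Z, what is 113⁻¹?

167

Apply the Euclidean algorithm and back-substitute:
255 = 2*113 + 29
113 = 3*29 + 26
29 = 1*26 + 3
26 = 8*3 + 2
3 = 1*2 + 1
2 = 2*1 + 0
gcd(113, 255) = 1, so the inverse exists.
Bézout: 1 = 39*255 − 88*113.
So 113⁻¹ ≡ −88 ≡ 167 (mod 255).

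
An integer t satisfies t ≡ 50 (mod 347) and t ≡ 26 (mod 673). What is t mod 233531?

65980

347⁻¹ mod 673: 347*609 ≡ 1 (mod 673), so 347⁻¹ ≡ 609.
t = 50 + 347*((26 − 50)*609 mod 673) = 50 + 347*190 = 65980.
Check: 65980 mod 347 = 50, 65980 mod 673 = 26. ✓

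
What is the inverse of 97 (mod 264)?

49

Run the extended Euclidean algorithm:
264 = 2*97 + 70
97 = 1*70 + 27
70 = 2*27 + 16
27 = 1*16 + 11
16 = 1*11 + 5
11 = 2*5 + 1
5 = 5*1 + 0
gcd(97, 264) = 1, so the inverse exists.
Back-substitute for 1:
1 = 1*11 − 2*5
  = −2*16 + 3*11
  = 3*27 − 5*16
  = −5*70 + 13*27
  = 13*97 − 18*70
  = −18*264 + 49*97
So 97⁻¹ ≡ 49 (mod 264).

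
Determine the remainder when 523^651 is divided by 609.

651 in binary is 1010001011, i.e. 651 = 512 + 128 + 8 + 2 + 1.
523^1 ≡ 523 (mod 609)
523^2 ≡ 523^2 = 273529 ≡ 88 (mod 609)
523^4 ≡ 88^2 = 7744 ≡ 436 (mod 609)
523^8 ≡ 436^2 = 190096 ≡ 88 (mod 609)
523^16 ≡ 88^2 = 7744 ≡ 436 (mod 609)
523^32 ≡ 436^2 = 190096 ≡ 88 (mod 609)
523^64 ≡ 88^2 = 7744 ≡ 436 (mod 609)
523^128 ≡ 436^2 = 190096 ≡ 88 (mod 609)
523^256 ≡ 88^2 = 7744 ≡ 436 (mod 609)
523^512 ≡ 436^2 = 190096 ≡ 88 (mod 609)
523^651 = 523^512 × 523^128 × 523^8 × 523^2 × 523^1 ≡ 88 × 88 × 88 × 88 × 523 (mod 609).
Accumulate the product:
88 × 88 = 7744 ≡ 436
436 × 88 = 38368 ≡ 1
1 × 88 = 88
88 × 523 = 46024 ≡ 349

349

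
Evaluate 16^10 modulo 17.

16^1 ≡ 16 (mod 17)
16^2 ≡ 16^2 = 256 ≡ 1 (mod 17)
16^4 ≡ 1^2 = 1 (mod 17)
16^8 ≡ 1^2 = 1 (mod 17)
16^10 = 16^8 × 16^2 ≡ 1 × 1 (mod 17).
1 × 1 = 1 ≡ 1 (mod 17).

1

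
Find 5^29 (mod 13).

5

5^1 ≡ 5 (mod 13)
5^2 ≡ 5^2 = 25 ≡ 12 (mod 13)
5^4 ≡ 12^2 = 144 ≡ 1 (mod 13)
5^8 ≡ 1^2 = 1 (mod 13)
5^16 ≡ 1^2 = 1 (mod 13)
5^29 = 5^16 · 5^8 · 5^4 · 5^1 ≡ 1 · 1 · 1 · 5 (mod 13).
Accumulate the product:
1 · 1 = 1
1 · 1 = 1
1 · 5 = 5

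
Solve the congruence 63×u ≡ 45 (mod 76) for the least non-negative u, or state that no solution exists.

gcd(63, 76) = 1, so a unique solution mod 76 exists.
63⁻¹ ≡ 35 (mod 76).
u ≡ 35×45 ≡ 55 (mod 76).

55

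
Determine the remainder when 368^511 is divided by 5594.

511 in binary is 111111111, i.e. 511 = 256 + 128 + 64 + 32 + 16 + 8 + 4 + 2 + 1.
368^1 ≡ 368 (mod 5594)
368^2 ≡ 368^2 = 135424 ≡ 1168 (mod 5594)
368^4 ≡ 1168^2 = 1364224 ≡ 4882 (mod 5594)
368^8 ≡ 4882^2 = 23833924 ≡ 3484 (mod 5594)
368^16 ≡ 3484^2 = 12138256 ≡ 4870 (mod 5594)
368^32 ≡ 4870^2 = 23716900 ≡ 3934 (mod 5594)
368^64 ≡ 3934^2 = 15476356 ≡ 3352 (mod 5594)
368^128 ≡ 3352^2 = 11235904 ≡ 3152 (mod 5594)
368^256 ≡ 3152^2 = 9935104 ≡ 160 (mod 5594)
368^511 = 368^256 * 368^128 * 368^64 * 368^32 * 368^16 * 368^8 * 368^4 * 368^2 * 368^1 ≡ 160 * 3152 * 3352 * 3934 * 4870 * 3484 * 4882 * 1168 * 368 (mod 5594).
Accumulate the product:
160 * 3152 = 504320 ≡ 860
860 * 3352 = 2882720 ≡ 1810
1810 * 3934 = 7120540 ≡ 4972
4972 * 4870 = 24213640 ≡ 2808
2808 * 3484 = 9783072 ≡ 4760
4760 * 4882 = 23238320 ≡ 844
844 * 1168 = 985792 ≡ 1248
1248 * 368 = 459264 ≡ 556

556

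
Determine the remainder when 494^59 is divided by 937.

Compute successive squares:
59 in binary is 111011, i.e. 59 = 32 + 16 + 8 + 2 + 1.
494^1 ≡ 494 (mod 937)
494^2 ≡ 494^2 = 244036 ≡ 416 (mod 937)
494^4 ≡ 416^2 = 173056 ≡ 648 (mod 937)
494^8 ≡ 648^2 = 419904 ≡ 128 (mod 937)
494^16 ≡ 128^2 = 16384 ≡ 455 (mod 937)
494^32 ≡ 455^2 = 207025 ≡ 885 (mod 937)
494^59 = 494^32 · 494^16 · 494^8 · 494^2 · 494^1 ≡ 885 · 455 · 128 · 416 · 494 (mod 937).
Accumulate the product:
885 · 455 = 402675 ≡ 702
702 · 128 = 89856 ≡ 841
841 · 416 = 349856 ≡ 355
355 · 494 = 175370 ≡ 151

151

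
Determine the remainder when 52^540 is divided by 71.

540 in binary is 1000011100, i.e. 540 = 512 + 16 + 8 + 4.
52^1 ≡ 52 (mod 71)
52^2 ≡ 52^2 = 2704 ≡ 6 (mod 71)
52^4 ≡ 6^2 = 36 (mod 71)
52^8 ≡ 36^2 = 1296 ≡ 18 (mod 71)
52^16 ≡ 18^2 = 324 ≡ 40 (mod 71)
52^32 ≡ 40^2 = 1600 ≡ 38 (mod 71)
52^64 ≡ 38^2 = 1444 ≡ 24 (mod 71)
52^128 ≡ 24^2 = 576 ≡ 8 (mod 71)
52^256 ≡ 8^2 = 64 (mod 71)
52^512 ≡ 64^2 = 4096 ≡ 49 (mod 71)
52^540 = 52^512 × 52^16 × 52^8 × 52^4 ≡ 49 × 40 × 18 × 36 (mod 71).
Accumulate the product:
49 × 40 = 1960 ≡ 43
43 × 18 = 774 ≡ 64
64 × 36 = 2304 ≡ 32

32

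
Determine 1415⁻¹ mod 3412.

2175

Run the extended Euclidean algorithm:
3412 = 2·1415 + 582
1415 = 2·582 + 251
582 = 2·251 + 80
251 = 3·80 + 11
80 = 7·11 + 3
11 = 3·3 + 2
3 = 1·2 + 1
2 = 2·1 + 0
gcd(1415, 3412) = 1, so the inverse exists.
Bézout: 1 = 513·3412 − 1237·1415.
So 1415⁻¹ ≡ −1237 ≡ 2175 (mod 3412).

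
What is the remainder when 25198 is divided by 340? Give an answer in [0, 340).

38

25198 = 74×340 + 38, so 25198 ≡ 38 (mod 340).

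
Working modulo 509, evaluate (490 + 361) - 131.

211

490 + 361 = 851 ≡ 342 (mod 509)
342 - 131 = 211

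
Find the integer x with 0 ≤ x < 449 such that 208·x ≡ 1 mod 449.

By the extended Euclidean algorithm:
449 = 2×208 + 33
208 = 6×33 + 10
33 = 3×10 + 3
10 = 3×3 + 1
3 = 3×1 + 0
gcd(208, 449) = 1, so the inverse exists.
Back-substitute for 1:
1 = 1×10 − 3×3
  = −3×33 + 10×10
  = 10×208 − 63×33
  = −63×449 + 136×208
So 208⁻¹ ≡ 136 (mod 449).

136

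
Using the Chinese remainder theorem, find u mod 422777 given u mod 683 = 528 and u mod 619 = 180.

128932

683⁻¹ mod 619: 683×590 ≡ 1 (mod 619), so 683⁻¹ ≡ 590.
u = 528 + 683×((180 − 528)×590 mod 619) = 528 + 683×188 = 128932.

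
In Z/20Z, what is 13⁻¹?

17

By the extended Euclidean algorithm:
20 = 1*13 + 7
13 = 1*7 + 6
7 = 1*6 + 1
6 = 6*1 + 0
gcd(13, 20) = 1, so the inverse exists.
Bézout: 1 = 2*20 − 3*13.
So 13⁻¹ ≡ −3 ≡ 17 (mod 20).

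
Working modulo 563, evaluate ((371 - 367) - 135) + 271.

371 - 367 = 4
4 - 135 = -131 ≡ 432 (mod 563)
432 + 271 = 703 ≡ 140 (mod 563)

140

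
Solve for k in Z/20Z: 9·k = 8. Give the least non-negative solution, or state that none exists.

gcd(9, 20) = 1, so a unique solution mod 20 exists.
9⁻¹ ≡ 9 (mod 20).
k ≡ 9·8 ≡ 12 (mod 20).

12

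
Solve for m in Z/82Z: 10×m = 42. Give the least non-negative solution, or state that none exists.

37

gcd(10, 82) = 2, and 2 | 42, so solutions exist.
Divide through by 2: 5×m ≡ 21 mod 41.
5⁻¹ ≡ 33 (mod 41).
m ≡ 33×21 ≡ 37 (mod 41).
The smallest non-negative solution is m = 37.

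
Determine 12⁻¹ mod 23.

By the extended Euclidean algorithm:
23 = 1×12 + 11
12 = 1×11 + 1
11 = 11×1 + 0
gcd(12, 23) = 1, so the inverse exists.
Bézout: 1 = −1×23 + 2×12.
So 12⁻¹ ≡ 2 (mod 23).

2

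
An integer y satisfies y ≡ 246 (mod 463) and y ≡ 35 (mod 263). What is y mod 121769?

119700

463⁻¹ mod 263: 463*96 ≡ 1 (mod 263), so 463⁻¹ ≡ 96.
y = 246 + 463*((35 − 246)*96 mod 263) = 246 + 463*258 = 119700.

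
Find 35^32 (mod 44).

Using repeated squaring:
35^1 ≡ 35 (mod 44)
35^2 ≡ 35^2 = 1225 ≡ 37 (mod 44)
35^4 ≡ 37^2 = 1369 ≡ 5 (mod 44)
35^8 ≡ 5^2 = 25 (mod 44)
35^16 ≡ 25^2 = 625 ≡ 9 (mod 44)
35^32 ≡ 9^2 = 81 ≡ 37 (mod 44)
So 35^32 ≡ 37 (mod 44).

37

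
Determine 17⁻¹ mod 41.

29

Run the extended Euclidean algorithm:
41 = 2·17 + 7
17 = 2·7 + 3
7 = 2·3 + 1
3 = 3·1 + 0
gcd(17, 41) = 1, so the inverse exists.
Bézout: 1 = 5·41 − 12·17.
So 17⁻¹ ≡ −12 ≡ 29 (mod 41).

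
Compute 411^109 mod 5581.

5084

109 in binary is 1101101, i.e. 109 = 64 + 32 + 8 + 4 + 1.
411^1 ≡ 411 (mod 5581)
411^2 ≡ 411^2 = 168921 ≡ 1491 (mod 5581)
411^4 ≡ 1491^2 = 2223081 ≡ 1843 (mod 5581)
411^8 ≡ 1843^2 = 3396649 ≡ 3401 (mod 5581)
411^16 ≡ 3401^2 = 11566801 ≡ 2969 (mod 5581)
411^32 ≡ 2969^2 = 8814961 ≡ 2562 (mod 5581)
411^64 ≡ 2562^2 = 6563844 ≡ 588 (mod 5581)
411^109 = 411^64 · 411^32 · 411^8 · 411^4 · 411^1 ≡ 588 · 2562 · 3401 · 1843 · 411 (mod 5581).
Accumulate the product:
588 · 2562 = 1506456 ≡ 5167
5167 · 3401 = 17572967 ≡ 3979
3979 · 1843 = 7333297 ≡ 5444
5444 · 411 = 2237484 ≡ 5084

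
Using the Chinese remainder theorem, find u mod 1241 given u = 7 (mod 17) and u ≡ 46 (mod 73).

1214

17⁻¹ mod 73: 17·43 ≡ 1 (mod 73), so 17⁻¹ ≡ 43.
u = 7 + 17·((46 − 7)·43 mod 73) = 7 + 17·71 = 1214.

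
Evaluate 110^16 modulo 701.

623

110^1 ≡ 110 (mod 701)
110^2 ≡ 110^2 = 12100 ≡ 183 (mod 701)
110^4 ≡ 183^2 = 33489 ≡ 542 (mod 701)
110^8 ≡ 542^2 = 293764 ≡ 45 (mod 701)
110^16 ≡ 45^2 = 2025 ≡ 623 (mod 701)
So 110^16 ≡ 623 (mod 701).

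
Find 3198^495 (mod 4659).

By square-and-multiply:
495 in binary is 111101111, i.e. 495 = 256 + 128 + 64 + 32 + 8 + 4 + 2 + 1.
3198^1 ≡ 3198 (mod 4659)
3198^2 ≡ 3198^2 = 10227204 ≡ 699 (mod 4659)
3198^4 ≡ 699^2 = 488601 ≡ 4065 (mod 4659)
3198^8 ≡ 4065^2 = 16524225 ≡ 3411 (mod 4659)
3198^16 ≡ 3411^2 = 11634921 ≡ 1398 (mod 4659)
3198^32 ≡ 1398^2 = 1954404 ≡ 2283 (mod 4659)
3198^64 ≡ 2283^2 = 5212089 ≡ 3327 (mod 4659)
3198^128 ≡ 3327^2 = 11068929 ≡ 3804 (mod 4659)
3198^256 ≡ 3804^2 = 14470416 ≡ 4221 (mod 4659)
3198^495 = 3198^256 · 3198^128 · 3198^64 · 3198^32 · 3198^8 · 3198^4 · 3198^2 · 3198^1 ≡ 4221 · 3804 · 3327 · 2283 · 3411 · 4065 · 699 · 3198 (mod 4659).
Accumulate the product:
4221 · 3804 = 16056684 ≡ 1770
1770 · 3327 = 5888790 ≡ 4473
4473 · 2283 = 10211859 ≡ 3990
3990 · 3411 = 13609890 ≡ 951
951 · 4065 = 3865815 ≡ 3504
3504 · 699 = 2449296 ≡ 3321
3321 · 3198 = 10620558 ≡ 2697

2697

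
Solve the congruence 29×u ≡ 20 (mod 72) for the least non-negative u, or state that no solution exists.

28

gcd(29, 72) = 1, so a unique solution mod 72 exists.
29⁻¹ ≡ 5 (mod 72).
u ≡ 5×20 ≡ 28 (mod 72).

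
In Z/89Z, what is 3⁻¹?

30

By the extended Euclidean algorithm:
89 = 29×3 + 2
3 = 1×2 + 1
2 = 2×1 + 0
gcd(3, 89) = 1, so the inverse exists.
Back-substitute for 1:
1 = 1×3 − 1×2
  = −1×89 + 30×3
So 3⁻¹ ≡ 30 (mod 89).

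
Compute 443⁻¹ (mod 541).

138

Run the extended Euclidean algorithm:
541 = 1*443 + 98
443 = 4*98 + 51
98 = 1*51 + 47
51 = 1*47 + 4
47 = 11*4 + 3
4 = 1*3 + 1
3 = 3*1 + 0
gcd(443, 541) = 1, so the inverse exists.
Bézout: 1 = −113*541 + 138*443.
So 443⁻¹ ≡ 138 (mod 541).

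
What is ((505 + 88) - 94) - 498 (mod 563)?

1

505 + 88 = 593 ≡ 30 (mod 563)
30 - 94 = -64 ≡ 499 (mod 563)
499 - 498 = 1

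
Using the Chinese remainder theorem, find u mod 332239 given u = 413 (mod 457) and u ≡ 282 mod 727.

230741

457⁻¹ mod 727: 457*35 ≡ 1 (mod 727), so 457⁻¹ ≡ 35.
u = 413 + 457*((282 − 413)*35 mod 727) = 413 + 457*504 = 230741.
Check: 230741 mod 457 = 413, 230741 mod 727 = 282. ✓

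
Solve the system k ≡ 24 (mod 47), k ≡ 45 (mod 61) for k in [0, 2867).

1387

47⁻¹ mod 61: 47*13 ≡ 1 (mod 61), so 47⁻¹ ≡ 13.
k = 24 + 47*((45 − 24)*13 mod 61) = 24 + 47*29 = 1387.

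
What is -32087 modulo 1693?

80

-32087 = -19×1693 + 80, so -32087 ≡ 80 (mod 1693).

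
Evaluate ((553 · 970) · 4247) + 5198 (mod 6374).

754

553 · 970 = 536410 ≡ 994 (mod 6374)
994 · 4247 = 4221518 ≡ 1930 (mod 6374)
1930 + 5198 = 7128 ≡ 754 (mod 6374)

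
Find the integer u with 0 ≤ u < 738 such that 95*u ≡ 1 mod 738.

101

Apply the Euclidean algorithm and back-substitute:
738 = 7×95 + 73
95 = 1×73 + 22
73 = 3×22 + 7
22 = 3×7 + 1
7 = 7×1 + 0
gcd(95, 738) = 1, so the inverse exists.
Back-substitute for 1:
1 = 1×22 − 3×7
  = −3×73 + 10×22
  = 10×95 − 13×73
  = −13×738 + 101×95
So 95⁻¹ ≡ 101 (mod 738).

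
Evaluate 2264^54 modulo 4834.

2698

By square-and-multiply:
54 in binary is 110110, i.e. 54 = 32 + 16 + 4 + 2.
2264^1 ≡ 2264 (mod 4834)
2264^2 ≡ 2264^2 = 5125696 ≡ 1656 (mod 4834)
2264^4 ≡ 1656^2 = 2742336 ≡ 1458 (mod 4834)
2264^8 ≡ 1458^2 = 2125764 ≡ 3638 (mod 4834)
2264^16 ≡ 3638^2 = 13235044 ≡ 4386 (mod 4834)
2264^32 ≡ 4386^2 = 19236996 ≡ 2510 (mod 4834)
2264^54 = 2264^32 × 2264^16 × 2264^4 × 2264^2 ≡ 2510 × 4386 × 1458 × 1656 (mod 4834).
Accumulate the product:
2510 × 4386 = 11008860 ≡ 1842
1842 × 1458 = 2685636 ≡ 2766
2766 × 1656 = 4580496 ≡ 2698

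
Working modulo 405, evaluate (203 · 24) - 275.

203 · 24 = 4872 ≡ 12 (mod 405)
12 - 275 = -263 ≡ 142 (mod 405)

142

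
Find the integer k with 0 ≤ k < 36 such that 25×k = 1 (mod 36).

By the extended Euclidean algorithm:
36 = 1*25 + 11
25 = 2*11 + 3
11 = 3*3 + 2
3 = 1*2 + 1
2 = 2*1 + 0
gcd(25, 36) = 1, so the inverse exists.
Back-substitute for 1:
1 = 1*3 − 1*2
  = −1*11 + 4*3
  = 4*25 − 9*11
  = −9*36 + 13*25
So 25⁻¹ ≡ 13 (mod 36).

13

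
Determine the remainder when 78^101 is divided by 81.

Using repeated squaring:
101 in binary is 1100101, i.e. 101 = 64 + 32 + 4 + 1.
78^1 ≡ 78 (mod 81)
78^2 ≡ 78^2 = 6084 ≡ 9 (mod 81)
78^4 ≡ 9^2 = 81 ≡ 0 (mod 81)
78^8 ≡ 0^2 = 0 (mod 81)
78^16 ≡ 0^2 = 0 (mod 81)
78^32 ≡ 0^2 = 0 (mod 81)
78^64 ≡ 0^2 = 0 (mod 81)
78^101 = 78^64 · 78^32 · 78^4 · 78^1 ≡ 0 · 0 · 0 · 78 (mod 81).
Accumulate the product:
0 · 0 = 0
0 · 0 = 0
0 · 78 = 0

0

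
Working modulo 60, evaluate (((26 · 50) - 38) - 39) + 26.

26 · 50 = 1300 ≡ 40 (mod 60)
40 - 38 = 2
2 - 39 = -37 ≡ 23 (mod 60)
23 + 26 = 49

49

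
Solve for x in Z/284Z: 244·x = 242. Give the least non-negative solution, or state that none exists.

gcd(244, 284) = 4, and 4 does not divide 242.
So the congruence has no solution.

no solution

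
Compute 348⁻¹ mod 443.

429

443 = 1×348 + 95
348 = 3×95 + 63
95 = 1×63 + 32
63 = 1×32 + 31
32 = 1×31 + 1
31 = 31×1 + 0
gcd(348, 443) = 1, so the inverse exists.
Back-substitute for 1:
1 = 1×32 − 1×31
  = −1×63 + 2×32
  = 2×95 − 3×63
  = −3×348 + 11×95
  = 11×443 − 14×348
So 348⁻¹ ≡ −14 ≡ 429 (mod 443).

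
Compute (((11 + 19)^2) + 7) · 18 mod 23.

11 + 19 = 30 ≡ 7 (mod 23)
(7)^2 ≡ 3 (mod 23)
3 + 7 = 10
10 · 18 = 180 ≡ 19 (mod 23)

19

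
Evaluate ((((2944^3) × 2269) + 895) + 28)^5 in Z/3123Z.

(2944)^3 ≡ 1612 (mod 3123)
1612 × 2269 = 3657628 ≡ 595 (mod 3123)
595 + 895 = 1490
1490 + 28 = 1518
(1518)^5 ≡ 1233 (mod 3123)

1233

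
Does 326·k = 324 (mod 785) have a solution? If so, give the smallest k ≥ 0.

gcd(326, 785) = 1, so a unique solution mod 785 exists.
326⁻¹ ≡ 301 (mod 785).
k ≡ 301·324 ≡ 184 (mod 785).

184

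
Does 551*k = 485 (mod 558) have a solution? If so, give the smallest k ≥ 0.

409

gcd(551, 558) = 1, so a unique solution mod 558 exists.
551⁻¹ ≡ 239 (mod 558).
k ≡ 239*485 ≡ 409 (mod 558).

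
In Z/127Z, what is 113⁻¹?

9

Apply the Euclidean algorithm and back-substitute:
127 = 1*113 + 14
113 = 8*14 + 1
14 = 14*1 + 0
gcd(113, 127) = 1, so the inverse exists.
Back-substitute for 1:
1 = 1*113 − 8*14
  = −8*127 + 9*113
So 113⁻¹ ≡ 9 (mod 127).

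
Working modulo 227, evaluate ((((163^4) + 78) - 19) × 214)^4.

(163)^4 ≡ 100 (mod 227)
100 + 78 = 178
178 - 19 = 159
159 × 214 = 34026 ≡ 203 (mod 227)
(203)^4 ≡ 129 (mod 227)

129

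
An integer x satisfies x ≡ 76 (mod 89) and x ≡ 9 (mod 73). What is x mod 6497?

89⁻¹ mod 73: 89·32 ≡ 1 (mod 73), so 89⁻¹ ≡ 32.
x = 76 + 89·((9 − 76)·32 mod 73) = 76 + 89·46 = 4170.
Check: 4170 mod 89 = 76, 4170 mod 73 = 9. ✓

4170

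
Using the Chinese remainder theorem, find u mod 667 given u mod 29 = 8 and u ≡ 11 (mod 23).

29⁻¹ mod 23: 29*4 ≡ 1 (mod 23), so 29⁻¹ ≡ 4.
u = 8 + 29*((11 − 8)*4 mod 23) = 8 + 29*12 = 356.

356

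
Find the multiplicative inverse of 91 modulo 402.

349

402 = 4×91 + 38
91 = 2×38 + 15
38 = 2×15 + 8
15 = 1×8 + 7
8 = 1×7 + 1
7 = 7×1 + 0
gcd(91, 402) = 1, so the inverse exists.
Back-substitute for 1:
1 = 1×8 − 1×7
  = −1×15 + 2×8
  = 2×38 − 5×15
  = −5×91 + 12×38
  = 12×402 − 53×91
So 91⁻¹ ≡ −53 ≡ 349 (mod 402).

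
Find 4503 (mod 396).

147

4503 = 11×396 + 147, so 4503 ≡ 147 (mod 396).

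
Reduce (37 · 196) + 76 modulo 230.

198

37 · 196 = 7252 ≡ 122 (mod 230)
122 + 76 = 198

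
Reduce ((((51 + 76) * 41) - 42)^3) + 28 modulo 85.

51 + 76 = 127 ≡ 42 (mod 85)
42 * 41 = 1722 ≡ 22 (mod 85)
22 - 42 = -20 ≡ 65 (mod 85)
(65)^3 ≡ 75 (mod 85)
75 + 28 = 103 ≡ 18 (mod 85)

18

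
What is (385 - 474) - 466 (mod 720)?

165

385 - 474 = -89 ≡ 631 (mod 720)
631 - 466 = 165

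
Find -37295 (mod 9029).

-37295 = -5*9029 + 7850, so -37295 ≡ 7850 (mod 9029).

7850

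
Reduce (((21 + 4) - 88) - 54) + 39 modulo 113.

35

21 + 4 = 25
25 - 88 = -63 ≡ 50 (mod 113)
50 - 54 = -4 ≡ 109 (mod 113)
109 + 39 = 148 ≡ 35 (mod 113)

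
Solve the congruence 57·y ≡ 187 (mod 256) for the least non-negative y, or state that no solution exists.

147

gcd(57, 256) = 1, so a unique solution mod 256 exists.
57⁻¹ ≡ 9 (mod 256).
y ≡ 9·187 ≡ 147 (mod 256).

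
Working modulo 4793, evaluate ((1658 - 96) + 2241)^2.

2328

1658 - 96 = 1562
1562 + 2241 = 3803
(3803)^2 ≡ 2328 (mod 4793)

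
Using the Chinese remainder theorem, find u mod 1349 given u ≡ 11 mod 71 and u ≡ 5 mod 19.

366

71⁻¹ mod 19: 71·15 ≡ 1 (mod 19), so 71⁻¹ ≡ 15.
u = 11 + 71·((5 − 11)·15 mod 19) = 11 + 71·5 = 366.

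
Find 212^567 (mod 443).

212^1 ≡ 212 (mod 443)
212^2 ≡ 212^2 = 44944 ≡ 201 (mod 443)
212^4 ≡ 201^2 = 40401 ≡ 88 (mod 443)
212^8 ≡ 88^2 = 7744 ≡ 213 (mod 443)
212^16 ≡ 213^2 = 45369 ≡ 183 (mod 443)
212^32 ≡ 183^2 = 33489 ≡ 264 (mod 443)
212^64 ≡ 264^2 = 69696 ≡ 145 (mod 443)
212^128 ≡ 145^2 = 21025 ≡ 204 (mod 443)
212^256 ≡ 204^2 = 41616 ≡ 417 (mod 443)
212^512 ≡ 417^2 = 173889 ≡ 233 (mod 443)
212^567 = 212^512 × 212^32 × 212^16 × 212^4 × 212^2 × 212^1 ≡ 233 × 264 × 183 × 88 × 201 × 212 (mod 443).
Accumulate the product:
233 × 264 = 61512 ≡ 378
378 × 183 = 69174 ≡ 66
66 × 88 = 5808 ≡ 49
49 × 201 = 9849 ≡ 103
103 × 212 = 21836 ≡ 129

129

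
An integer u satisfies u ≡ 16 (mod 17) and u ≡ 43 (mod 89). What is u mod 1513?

577

17⁻¹ mod 89: 17·21 ≡ 1 (mod 89), so 17⁻¹ ≡ 21.
u = 16 + 17·((43 − 16)·21 mod 89) = 16 + 17·33 = 577.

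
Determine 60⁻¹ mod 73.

Run the extended Euclidean algorithm:
73 = 1·60 + 13
60 = 4·13 + 8
13 = 1·8 + 5
8 = 1·5 + 3
5 = 1·3 + 2
3 = 1·2 + 1
2 = 2·1 + 0
gcd(60, 73) = 1, so the inverse exists.
Bézout: 1 = −23·73 + 28·60.
So 60⁻¹ ≡ 28 (mod 73).

28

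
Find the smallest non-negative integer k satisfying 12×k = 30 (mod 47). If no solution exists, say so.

gcd(12, 47) = 1, so a unique solution mod 47 exists.
12⁻¹ ≡ 4 (mod 47).
k ≡ 4×30 ≡ 26 (mod 47).

26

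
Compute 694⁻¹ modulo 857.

347

857 = 1·694 + 163
694 = 4·163 + 42
163 = 3·42 + 37
42 = 1·37 + 5
37 = 7·5 + 2
5 = 2·2 + 1
2 = 2·1 + 0
gcd(694, 857) = 1, so the inverse exists.
Back-substitute for 1:
1 = 1·5 − 2·2
  = −2·37 + 15·5
  = 15·42 − 17·37
  = −17·163 + 66·42
  = 66·694 − 281·163
  = −281·857 + 347·694
So 694⁻¹ ≡ 347 (mod 857).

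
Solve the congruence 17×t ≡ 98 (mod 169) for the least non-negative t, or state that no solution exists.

135

gcd(17, 169) = 1, so a unique solution mod 169 exists.
17⁻¹ ≡ 10 (mod 169).
t ≡ 10×98 ≡ 135 (mod 169).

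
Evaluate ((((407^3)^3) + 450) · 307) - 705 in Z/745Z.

(407)^3 ≡ 368 (mod 745)
(368)^3 ≡ 2 (mod 745)
2 + 450 = 452
452 · 307 = 138764 ≡ 194 (mod 745)
194 - 705 = -511 ≡ 234 (mod 745)

234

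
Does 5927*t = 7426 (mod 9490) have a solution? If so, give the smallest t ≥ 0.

6068

gcd(5927, 9490) = 1, so a unique solution mod 9490 exists.
5927⁻¹ ≡ 5303 (mod 9490).
t ≡ 5303*7426 ≡ 6068 (mod 9490).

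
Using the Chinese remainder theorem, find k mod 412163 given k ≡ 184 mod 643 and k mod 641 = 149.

195013

643⁻¹ mod 641: 643*321 ≡ 1 (mod 641), so 643⁻¹ ≡ 321.
k = 184 + 643*((149 − 184)*321 mod 641) = 184 + 643*303 = 195013.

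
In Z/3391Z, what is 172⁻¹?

3253

3391 = 19·172 + 123
172 = 1·123 + 49
123 = 2·49 + 25
49 = 1·25 + 24
25 = 1·24 + 1
24 = 24·1 + 0
gcd(172, 3391) = 1, so the inverse exists.
Back-substitute for 1:
1 = 1·25 − 1·24
  = −1·49 + 2·25
  = 2·123 − 5·49
  = −5·172 + 7·123
  = 7·3391 − 138·172
So 172⁻¹ ≡ −138 ≡ 3253 (mod 3391).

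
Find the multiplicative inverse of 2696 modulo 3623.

3623 = 1×2696 + 927
2696 = 2×927 + 842
927 = 1×842 + 85
842 = 9×85 + 77
85 = 1×77 + 8
77 = 9×8 + 5
8 = 1×5 + 3
5 = 1×3 + 2
3 = 1×2 + 1
2 = 2×1 + 0
gcd(2696, 3623) = 1, so the inverse exists.
Back-substitute for 1:
1 = 1×3 − 1×2
  = −1×5 + 2×3
  = 2×8 − 3×5
  = −3×77 + 29×8
  = 29×85 − 32×77
  = −32×842 + 317×85
  = 317×927 − 349×842
  = −349×2696 + 1015×927
  = 1015×3623 − 1364×2696
So 2696⁻¹ ≡ −1364 ≡ 2259 (mod 3623).

2259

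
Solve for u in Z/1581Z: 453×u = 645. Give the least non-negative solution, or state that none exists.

gcd(453, 1581) = 3, and 3 | 645, so solutions exist.
Divide through by 3: 151×u = 215 (mod 527).
151⁻¹ ≡ 178 (mod 527).
u ≡ 178×215 ≡ 326 (mod 527).
The smallest non-negative solution is u = 326.

326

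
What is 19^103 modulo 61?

Compute successive squares:
103 in binary is 1100111, i.e. 103 = 64 + 32 + 4 + 2 + 1.
19^1 ≡ 19 (mod 61)
19^2 ≡ 19^2 = 361 ≡ 56 (mod 61)
19^4 ≡ 56^2 = 3136 ≡ 25 (mod 61)
19^8 ≡ 25^2 = 625 ≡ 15 (mod 61)
19^16 ≡ 15^2 = 225 ≡ 42 (mod 61)
19^32 ≡ 42^2 = 1764 ≡ 56 (mod 61)
19^64 ≡ 56^2 = 3136 ≡ 25 (mod 61)
19^103 = 19^64 * 19^32 * 19^4 * 19^2 * 19^1 ≡ 25 * 56 * 25 * 56 * 19 (mod 61).
Accumulate the product:
25 * 56 = 1400 ≡ 58
58 * 25 = 1450 ≡ 47
47 * 56 = 2632 ≡ 9
9 * 19 = 171 ≡ 49

49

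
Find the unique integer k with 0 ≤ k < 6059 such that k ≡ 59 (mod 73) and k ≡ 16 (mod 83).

73⁻¹ mod 83: 73×58 ≡ 1 (mod 83), so 73⁻¹ ≡ 58.
k = 59 + 73×((16 − 59)×58 mod 83) = 59 + 73×79 = 5826.
Check: 5826 mod 73 = 59, 5826 mod 83 = 16. ✓

5826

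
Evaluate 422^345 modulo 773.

422^1 ≡ 422 (mod 773)
422^2 ≡ 422^2 = 178084 ≡ 294 (mod 773)
422^4 ≡ 294^2 = 86436 ≡ 633 (mod 773)
422^8 ≡ 633^2 = 400689 ≡ 275 (mod 773)
422^16 ≡ 275^2 = 75625 ≡ 644 (mod 773)
422^32 ≡ 644^2 = 414736 ≡ 408 (mod 773)
422^64 ≡ 408^2 = 166464 ≡ 269 (mod 773)
422^128 ≡ 269^2 = 72361 ≡ 472 (mod 773)
422^256 ≡ 472^2 = 222784 ≡ 160 (mod 773)
422^345 = 422^256 * 422^64 * 422^16 * 422^8 * 422^1 ≡ 160 * 269 * 644 * 275 * 422 (mod 773).
Accumulate the product:
160 * 269 = 43040 ≡ 525
525 * 644 = 338100 ≡ 299
299 * 275 = 82225 ≡ 287
287 * 422 = 121114 ≡ 526

526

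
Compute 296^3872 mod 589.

444

By square-and-multiply:
3872 in binary is 111100100000, i.e. 3872 = 2048 + 1024 + 512 + 256 + 32.
296^1 ≡ 296 (mod 589)
296^2 ≡ 296^2 = 87616 ≡ 444 (mod 589)
296^4 ≡ 444^2 = 197136 ≡ 410 (mod 589)
296^8 ≡ 410^2 = 168100 ≡ 235 (mod 589)
296^16 ≡ 235^2 = 55225 ≡ 448 (mod 589)
296^32 ≡ 448^2 = 200704 ≡ 444 (mod 589)
296^64 ≡ 444^2 = 197136 ≡ 410 (mod 589)
296^128 ≡ 410^2 = 168100 ≡ 235 (mod 589)
296^256 ≡ 235^2 = 55225 ≡ 448 (mod 589)
296^512 ≡ 448^2 = 200704 ≡ 444 (mod 589)
296^1024 ≡ 444^2 = 197136 ≡ 410 (mod 589)
296^2048 ≡ 410^2 = 168100 ≡ 235 (mod 589)
296^3872 = 296^2048 · 296^1024 · 296^512 · 296^256 · 296^32 ≡ 235 · 410 · 444 · 448 · 444 (mod 589).
Accumulate the product:
235 · 410 = 96350 ≡ 343
343 · 444 = 152292 ≡ 330
330 · 448 = 147840 ≡ 1
1 · 444 = 444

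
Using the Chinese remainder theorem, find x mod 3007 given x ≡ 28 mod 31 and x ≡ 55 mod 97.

152

31⁻¹ mod 97: 31*72 ≡ 1 (mod 97), so 31⁻¹ ≡ 72.
x = 28 + 31*((55 − 28)*72 mod 97) = 28 + 31*4 = 152.
Check: 152 mod 31 = 28, 152 mod 97 = 55. ✓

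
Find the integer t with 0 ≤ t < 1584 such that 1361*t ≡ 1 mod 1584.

689

1584 = 1×1361 + 223
1361 = 6×223 + 23
223 = 9×23 + 16
23 = 1×16 + 7
16 = 2×7 + 2
7 = 3×2 + 1
2 = 2×1 + 0
gcd(1361, 1584) = 1, so the inverse exists.
Bézout: 1 = −592×1584 + 689×1361.
So 1361⁻¹ ≡ 689 (mod 1584).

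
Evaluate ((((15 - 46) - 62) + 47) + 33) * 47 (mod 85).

15 - 46 = -31 ≡ 54 (mod 85)
54 - 62 = -8 ≡ 77 (mod 85)
77 + 47 = 124 ≡ 39 (mod 85)
39 + 33 = 72
72 * 47 = 3384 ≡ 69 (mod 85)

69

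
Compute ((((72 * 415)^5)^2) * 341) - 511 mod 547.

25

72 * 415 = 29880 ≡ 342 (mod 547)
(342)^5 ≡ 284 (mod 547)
(284)^2 ≡ 247 (mod 547)
247 * 341 = 84227 ≡ 536 (mod 547)
536 - 511 = 25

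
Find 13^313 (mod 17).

13

By square-and-multiply:
13^1 ≡ 13 (mod 17)
13^2 ≡ 13^2 = 169 ≡ 16 (mod 17)
13^4 ≡ 16^2 = 256 ≡ 1 (mod 17)
13^8 ≡ 1^2 = 1 (mod 17)
13^16 ≡ 1^2 = 1 (mod 17)
13^32 ≡ 1^2 = 1 (mod 17)
13^64 ≡ 1^2 = 1 (mod 17)
13^128 ≡ 1^2 = 1 (mod 17)
13^256 ≡ 1^2 = 1 (mod 17)
13^313 = 13^256 · 13^32 · 13^16 · 13^8 · 13^1 ≡ 1 · 1 · 1 · 1 · 13 (mod 17).
Accumulate the product:
1 · 1 = 1
1 · 1 = 1
1 · 1 = 1
1 · 13 = 13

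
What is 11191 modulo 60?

31

11191 = 186*60 + 31, so 11191 ≡ 31 (mod 60).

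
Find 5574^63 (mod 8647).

8431

By square-and-multiply:
63 in binary is 111111, i.e. 63 = 32 + 16 + 8 + 4 + 2 + 1.
5574^1 ≡ 5574 (mod 8647)
5574^2 ≡ 5574^2 = 31069476 ≡ 805 (mod 8647)
5574^4 ≡ 805^2 = 648025 ≡ 8147 (mod 8647)
5574^8 ≡ 8147^2 = 66373609 ≡ 7884 (mod 8647)
5574^16 ≡ 7884^2 = 62157456 ≡ 2820 (mod 8647)
5574^32 ≡ 2820^2 = 7952400 ≡ 5807 (mod 8647)
5574^63 = 5574^32 * 5574^16 * 5574^8 * 5574^4 * 5574^2 * 5574^1 ≡ 5807 * 2820 * 7884 * 8147 * 805 * 5574 (mod 8647).
Accumulate the product:
5807 * 2820 = 16375740 ≡ 6969
6969 * 7884 = 54943596 ≡ 558
558 * 8147 = 4546026 ≡ 6351
6351 * 805 = 5112555 ≡ 2178
2178 * 5574 = 12140172 ≡ 8431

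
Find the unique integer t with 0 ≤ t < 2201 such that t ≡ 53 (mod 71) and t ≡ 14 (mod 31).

71⁻¹ mod 31: 71×7 ≡ 1 (mod 31), so 71⁻¹ ≡ 7.
t = 53 + 71×((14 − 53)×7 mod 31) = 53 + 71×6 = 479.
Check: 479 mod 71 = 53, 479 mod 31 = 14. ✓

479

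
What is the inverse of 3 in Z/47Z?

By the extended Euclidean algorithm:
47 = 15·3 + 2
3 = 1·2 + 1
2 = 2·1 + 0
gcd(3, 47) = 1, so the inverse exists.
Back-substitute for 1:
1 = 1·3 − 1·2
  = −1·47 + 16·3
So 3⁻¹ ≡ 16 (mod 47).

16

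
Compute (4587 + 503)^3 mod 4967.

3209

4587 + 503 = 5090 ≡ 123 (mod 4967)
(123)^3 ≡ 3209 (mod 4967)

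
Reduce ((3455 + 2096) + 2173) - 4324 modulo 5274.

3455 + 2096 = 5551 ≡ 277 (mod 5274)
277 + 2173 = 2450
2450 - 4324 = -1874 ≡ 3400 (mod 5274)

3400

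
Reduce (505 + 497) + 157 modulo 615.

505 + 497 = 1002 ≡ 387 (mod 615)
387 + 157 = 544

544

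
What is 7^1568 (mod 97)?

1568 in binary is 11000100000, i.e. 1568 = 1024 + 512 + 32.
7^1 ≡ 7 (mod 97)
7^2 ≡ 7^2 = 49 (mod 97)
7^4 ≡ 49^2 = 2401 ≡ 73 (mod 97)
7^8 ≡ 73^2 = 5329 ≡ 91 (mod 97)
7^16 ≡ 91^2 = 8281 ≡ 36 (mod 97)
7^32 ≡ 36^2 = 1296 ≡ 35 (mod 97)
7^64 ≡ 35^2 = 1225 ≡ 61 (mod 97)
7^128 ≡ 61^2 = 3721 ≡ 35 (mod 97)
7^256 ≡ 35^2 = 1225 ≡ 61 (mod 97)
7^512 ≡ 61^2 = 3721 ≡ 35 (mod 97)
7^1024 ≡ 35^2 = 1225 ≡ 61 (mod 97)
7^1568 = 7^1024 · 7^512 · 7^32 ≡ 61 · 35 · 35 (mod 97).
Accumulate the product:
61 · 35 = 2135 ≡ 1
1 · 35 = 35

35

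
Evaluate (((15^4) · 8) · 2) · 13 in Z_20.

(15)^4 ≡ 5 (mod 20)
5 · 8 = 40 ≡ 0 (mod 20)
0 · 2 = 0
0 · 13 = 0

0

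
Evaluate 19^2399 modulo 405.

Using repeated squaring:
2399 in binary is 100101011111, i.e. 2399 = 2048 + 256 + 64 + 16 + 8 + 4 + 2 + 1.
19^1 ≡ 19 (mod 405)
19^2 ≡ 19^2 = 361 (mod 405)
19^4 ≡ 361^2 = 130321 ≡ 316 (mod 405)
19^8 ≡ 316^2 = 99856 ≡ 226 (mod 405)
19^16 ≡ 226^2 = 51076 ≡ 46 (mod 405)
19^32 ≡ 46^2 = 2116 ≡ 91 (mod 405)
19^64 ≡ 91^2 = 8281 ≡ 181 (mod 405)
19^128 ≡ 181^2 = 32761 ≡ 361 (mod 405)
19^256 ≡ 361^2 = 130321 ≡ 316 (mod 405)
19^512 ≡ 316^2 = 99856 ≡ 226 (mod 405)
19^1024 ≡ 226^2 = 51076 ≡ 46 (mod 405)
19^2048 ≡ 46^2 = 2116 ≡ 91 (mod 405)
19^2399 = 19^2048 × 19^256 × 19^64 × 19^16 × 19^8 × 19^4 × 19^2 × 19^1 ≡ 91 × 316 × 181 × 46 × 226 × 316 × 361 × 19 (mod 405).
Accumulate the product:
91 × 316 = 28756 ≡ 1
1 × 181 = 181
181 × 46 = 8326 ≡ 226
226 × 226 = 51076 ≡ 46
46 × 316 = 14536 ≡ 361
361 × 361 = 130321 ≡ 316
316 × 19 = 6004 ≡ 334

334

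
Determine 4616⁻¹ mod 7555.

By the extended Euclidean algorithm:
7555 = 1×4616 + 2939
4616 = 1×2939 + 1677
2939 = 1×1677 + 1262
1677 = 1×1262 + 415
1262 = 3×415 + 17
415 = 24×17 + 7
17 = 2×7 + 3
7 = 2×3 + 1
3 = 3×1 + 0
gcd(4616, 7555) = 1, so the inverse exists.
Bézout: 1 = −1357×7555 + 2221×4616.
So 4616⁻¹ ≡ 2221 (mod 7555).

2221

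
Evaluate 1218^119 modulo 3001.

2717

By square-and-multiply:
119 in binary is 1110111, i.e. 119 = 64 + 32 + 16 + 4 + 2 + 1.
1218^1 ≡ 1218 (mod 3001)
1218^2 ≡ 1218^2 = 1483524 ≡ 1030 (mod 3001)
1218^4 ≡ 1030^2 = 1060900 ≡ 1547 (mod 3001)
1218^8 ≡ 1547^2 = 2393209 ≡ 1412 (mod 3001)
1218^16 ≡ 1412^2 = 1993744 ≡ 1080 (mod 3001)
1218^32 ≡ 1080^2 = 1166400 ≡ 2012 (mod 3001)
1218^64 ≡ 2012^2 = 4048144 ≡ 2796 (mod 3001)
1218^119 = 1218^64 × 1218^32 × 1218^16 × 1218^4 × 1218^2 × 1218^1 ≡ 2796 × 2012 × 1080 × 1547 × 1030 × 1218 (mod 3001).
Accumulate the product:
2796 × 2012 = 5625552 ≡ 1678
1678 × 1080 = 1812240 ≡ 2637
2637 × 1547 = 4079439 ≡ 1080
1080 × 1030 = 1112400 ≡ 2030
2030 × 1218 = 2472540 ≡ 2717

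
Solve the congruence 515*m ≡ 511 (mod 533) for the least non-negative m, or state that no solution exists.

475

gcd(515, 533) = 1, so a unique solution mod 533 exists.
515⁻¹ ≡ 148 (mod 533).
m ≡ 148*511 ≡ 475 (mod 533).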